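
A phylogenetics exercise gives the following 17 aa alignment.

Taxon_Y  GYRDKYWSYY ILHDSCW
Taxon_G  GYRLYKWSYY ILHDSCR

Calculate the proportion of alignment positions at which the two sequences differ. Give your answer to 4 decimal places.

Differing sites — 4:D/L; 5:K/Y; 6:Y/K; 17:W/R.
There are 4 differences over 17 sites, so p = 4/17 = 0.2353.

0.2353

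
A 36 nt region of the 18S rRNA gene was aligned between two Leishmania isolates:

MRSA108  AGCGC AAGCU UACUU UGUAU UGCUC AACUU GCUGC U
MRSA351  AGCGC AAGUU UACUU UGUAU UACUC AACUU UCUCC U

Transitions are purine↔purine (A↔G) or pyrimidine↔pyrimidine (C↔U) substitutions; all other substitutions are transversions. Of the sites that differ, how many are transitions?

Mismatches occur at site 9 (C↔U, transition), site 22 (G↔A, transition), site 31 (G↔U, transversion), site 34 (G↔C, transversion).
Of the 4 differences, 2 transitions and 2 transversions, so the answer is 2.

2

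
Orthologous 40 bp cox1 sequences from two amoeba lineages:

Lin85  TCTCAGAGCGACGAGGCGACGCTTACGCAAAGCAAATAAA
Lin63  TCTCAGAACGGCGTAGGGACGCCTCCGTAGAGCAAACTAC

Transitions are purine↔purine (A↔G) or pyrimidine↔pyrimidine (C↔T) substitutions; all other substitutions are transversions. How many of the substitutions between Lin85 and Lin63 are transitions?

Differing sites — 8:G/A (Ti); 11:A/G (Ti); 14:A/T (Tv); 15:G/A (Ti); 17:C/G (Tv); 23:T/C (Ti); 25:A/C (Tv); 28:C/T (Ti); 30:A/G (Ti); 37:T/C (Ti); 38:A/T (Tv); 40:A/C (Tv).
Of the 12 differences, 7 transitions and 5 transversions, so the answer is 7.

7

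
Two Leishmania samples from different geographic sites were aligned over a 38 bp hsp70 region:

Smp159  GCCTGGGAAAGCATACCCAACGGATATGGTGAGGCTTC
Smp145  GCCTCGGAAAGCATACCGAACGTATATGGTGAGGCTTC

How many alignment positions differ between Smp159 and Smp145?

3

The sequences differ at positions 5 (G/C), 18 (C/G), 23 (G/T).
That gives 3 mismatches out of 38 aligned sites, so the Hamming distance is 3.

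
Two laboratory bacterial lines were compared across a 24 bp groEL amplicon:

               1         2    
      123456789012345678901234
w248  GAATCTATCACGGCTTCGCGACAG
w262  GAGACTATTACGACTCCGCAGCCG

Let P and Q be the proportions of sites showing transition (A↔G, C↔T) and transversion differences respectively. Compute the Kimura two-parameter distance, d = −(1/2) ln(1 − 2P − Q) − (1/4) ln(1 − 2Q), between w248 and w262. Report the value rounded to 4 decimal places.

The sequences differ at positions 3 (A/G, transition), 4 (T/A, transversion), 9 (C/T, transition), 13 (G/A, transition), 16 (T/C, transition), 20 (G/A, transition), 21 (A/G, transition), 23 (A/C, transversion).
Of the 8 differences, 6 transitions and 2 transversions over 24 sites: P = 6/24 = 0.250000, Q = 2/24 = 0.083333.
d = −0.5·ln(0.416667) − 0.25·ln(0.833334) = −0.5·(-0.875468) − 0.25·(-0.182321) = 0.4833.

0.4833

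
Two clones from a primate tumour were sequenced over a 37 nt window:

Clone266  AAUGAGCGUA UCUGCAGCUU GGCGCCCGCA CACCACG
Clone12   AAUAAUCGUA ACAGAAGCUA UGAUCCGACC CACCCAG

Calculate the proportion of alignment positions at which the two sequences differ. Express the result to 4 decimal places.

0.3784

The sequences differ at positions 4 (G/A), 6 (G/U), 11 (U/A), 13 (U/A), 15 (C/A), 20 (U/A), 21 (G/U), 23 (C/A), 24 (G/U), 27 (C/G), 28 (G/A), 30 (A/C), 35 (A/C), 36 (C/A).
There are 14 differences over 37 sites, so p = 14/37 = 0.3784.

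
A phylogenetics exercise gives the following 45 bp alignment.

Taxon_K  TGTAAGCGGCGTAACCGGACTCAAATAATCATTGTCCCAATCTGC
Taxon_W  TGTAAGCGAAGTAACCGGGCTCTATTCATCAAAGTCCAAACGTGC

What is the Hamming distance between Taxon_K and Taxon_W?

11

The sequences differ at positions 9 (G/A), 10 (C/A), 19 (A/G), 23 (A/T), 25 (A/T), 27 (A/C), 32 (T/A), 33 (T/A), 38 (C/A), 41 (T/C), 42 (C/G).
That gives 11 mismatches out of 45 aligned sites, so the Hamming distance is 11.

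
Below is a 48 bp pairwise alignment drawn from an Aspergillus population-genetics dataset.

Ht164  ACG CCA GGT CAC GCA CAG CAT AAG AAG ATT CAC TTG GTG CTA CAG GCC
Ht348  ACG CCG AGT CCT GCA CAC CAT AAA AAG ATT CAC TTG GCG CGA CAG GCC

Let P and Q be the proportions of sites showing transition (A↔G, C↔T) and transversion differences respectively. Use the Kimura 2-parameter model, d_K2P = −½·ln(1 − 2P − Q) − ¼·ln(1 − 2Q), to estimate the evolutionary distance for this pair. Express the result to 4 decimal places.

0.1913

Mismatches occur at site 6 (A/G, transition), site 7 (G/A, transition), site 11 (A/C, transversion), site 12 (C/T, transition), site 18 (G/C, transversion), site 24 (G/A, transition), site 38 (T/C, transition), site 41 (T/G, transversion).
Of the 8 differences, 5 transitions and 3 transversions over 48 sites: P = 5/48 = 0.104167, Q = 3/48 = 0.062500.
d = −0.5·ln(0.729166) − 0.25·ln(0.875000) = −0.5·(-0.315854) − 0.25·(-0.133531) = 0.1913.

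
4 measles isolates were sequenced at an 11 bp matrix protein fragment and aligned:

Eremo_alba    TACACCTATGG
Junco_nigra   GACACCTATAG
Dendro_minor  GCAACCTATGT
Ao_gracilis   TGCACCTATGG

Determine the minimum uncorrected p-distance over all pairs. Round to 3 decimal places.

Pairwise Hamming distances:
  Eremo_alba vs Junco_nigra: 2
  Eremo_alba vs Dendro_minor: 4
  Eremo_alba vs Ao_gracilis: 1
  Junco_nigra vs Dendro_minor: 4
  Junco_nigra vs Ao_gracilis: 3
  Dendro_minor vs Ao_gracilis: 4
The smallest is 1 mismatch, between Eremo_alba and Ao_gracilis; p = 1/11 = 0.091.

0.091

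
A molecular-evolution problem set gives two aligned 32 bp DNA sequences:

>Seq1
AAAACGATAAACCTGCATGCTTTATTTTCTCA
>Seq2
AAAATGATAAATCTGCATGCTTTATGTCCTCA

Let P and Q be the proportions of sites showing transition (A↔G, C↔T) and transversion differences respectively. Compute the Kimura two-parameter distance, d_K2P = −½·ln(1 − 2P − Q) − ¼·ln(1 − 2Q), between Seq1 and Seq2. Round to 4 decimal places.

Mismatches occur at site 5 (C/T, transition), site 12 (C/T, transition), site 26 (T/G, transversion), site 28 (T/C, transition).
Of the 4 differences, 3 transitions and 1 transversion over 32 sites: P = 3/32 = 0.093750, Q = 1/32 = 0.031250.
d = −0.5·ln(0.781250) − 0.25·ln(0.937500) = −0.5·(-0.246860) − 0.25·(-0.064539) = 0.1396.

0.1396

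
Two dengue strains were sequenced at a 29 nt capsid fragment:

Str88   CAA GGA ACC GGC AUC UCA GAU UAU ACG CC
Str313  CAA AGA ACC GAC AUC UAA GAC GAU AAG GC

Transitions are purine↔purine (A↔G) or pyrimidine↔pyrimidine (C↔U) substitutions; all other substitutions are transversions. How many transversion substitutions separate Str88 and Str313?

Differing sites — 4:G/A (Ti); 11:G/A (Ti); 17:C/A (Tv); 21:U/C (Ti); 22:U/G (Tv); 26:C/A (Tv); 28:C/G (Tv).
Of the 7 differences, 3 transitions and 4 transversions, so the answer is 4.

4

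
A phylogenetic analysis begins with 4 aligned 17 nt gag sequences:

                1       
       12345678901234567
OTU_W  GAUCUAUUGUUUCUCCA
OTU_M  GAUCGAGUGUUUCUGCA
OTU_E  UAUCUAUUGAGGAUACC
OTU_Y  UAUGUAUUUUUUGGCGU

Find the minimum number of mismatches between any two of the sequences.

3

Pairwise Hamming distances:
  OTU_W vs OTU_M: 3
  OTU_W vs OTU_E: 7
  OTU_W vs OTU_Y: 7
  OTU_M vs OTU_E: 9
  OTU_M vs OTU_Y: 10
  OTU_E vs OTU_Y: 10
The smallest is 3, between OTU_W and OTU_M.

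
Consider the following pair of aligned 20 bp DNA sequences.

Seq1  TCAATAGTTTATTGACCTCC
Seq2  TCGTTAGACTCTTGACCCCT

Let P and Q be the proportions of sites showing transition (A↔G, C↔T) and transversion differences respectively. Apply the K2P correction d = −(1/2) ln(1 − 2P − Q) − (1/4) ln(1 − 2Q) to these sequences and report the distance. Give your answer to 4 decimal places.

0.4884

The sequences differ at positions 3 (A/G, transition), 4 (A/T, transversion), 8 (T/A, transversion), 9 (T/C, transition), 11 (A/C, transversion), 18 (T/C, transition), 20 (C/T, transition).
Of the 7 differences, 4 transitions and 3 transversions over 20 sites: P = 4/20 = 0.200000, Q = 3/20 = 0.150000.
d = −0.5·ln(0.450000) − 0.25·ln(0.700000) = −0.5·(-0.798508) − 0.25·(-0.356675) = 0.4884.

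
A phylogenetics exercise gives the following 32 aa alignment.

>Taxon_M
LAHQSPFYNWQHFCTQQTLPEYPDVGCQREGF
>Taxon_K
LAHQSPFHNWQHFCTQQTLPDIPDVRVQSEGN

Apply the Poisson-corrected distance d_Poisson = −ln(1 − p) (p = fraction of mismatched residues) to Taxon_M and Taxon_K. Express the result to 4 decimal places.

Mismatches occur at site 8 (Y/H), site 21 (E/D), site 22 (Y/I), site 26 (G/R), site 27 (C/V), site 29 (R/S), site 32 (F/N).
p = 7/32 = 0.218750.
d = −ln(1 − 0.218750) = −ln(0.781250) = 0.2469.

0.2469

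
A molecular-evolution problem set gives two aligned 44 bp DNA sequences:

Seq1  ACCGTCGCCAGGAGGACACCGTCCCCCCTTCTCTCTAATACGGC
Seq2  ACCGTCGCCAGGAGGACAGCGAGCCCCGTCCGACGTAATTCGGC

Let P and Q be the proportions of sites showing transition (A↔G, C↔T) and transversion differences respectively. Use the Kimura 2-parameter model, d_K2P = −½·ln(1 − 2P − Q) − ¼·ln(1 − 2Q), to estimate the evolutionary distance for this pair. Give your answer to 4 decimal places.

0.2722

Differing sites — 19:C/G (Tv); 22:T/A (Tv); 23:C/G (Tv); 28:C/G (Tv); 30:T/C (Ti); 32:T/G (Tv); 33:C/A (Tv); 34:T/C (Ti); 35:C/G (Tv); 40:A/T (Tv).
Of the 10 differences, 2 transitions and 8 transversions over 44 sites: P = 2/44 = 0.045455, Q = 8/44 = 0.181818.
d = −0.5·ln(0.727272) − 0.25·ln(0.636364) = −0.5·(-0.318455) − 0.25·(-0.451985) = 0.2722.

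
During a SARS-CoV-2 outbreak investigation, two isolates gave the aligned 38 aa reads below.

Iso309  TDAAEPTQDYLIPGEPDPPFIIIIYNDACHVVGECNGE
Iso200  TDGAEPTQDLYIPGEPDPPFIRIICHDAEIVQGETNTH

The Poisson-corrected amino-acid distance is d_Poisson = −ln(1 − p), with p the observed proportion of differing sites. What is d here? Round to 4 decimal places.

The sequences differ at positions 3 (A/G), 10 (Y/L), 11 (L/Y), 22 (I/R), 25 (Y/C), 26 (N/H), 29 (C/E), 30 (H/I), 32 (V/Q), 35 (C/T), 37 (G/T), 38 (E/H).
p = 12/38 = 0.315789.
d = −ln(1 − 0.315789) = −ln(0.684211) = 0.3795.

0.3795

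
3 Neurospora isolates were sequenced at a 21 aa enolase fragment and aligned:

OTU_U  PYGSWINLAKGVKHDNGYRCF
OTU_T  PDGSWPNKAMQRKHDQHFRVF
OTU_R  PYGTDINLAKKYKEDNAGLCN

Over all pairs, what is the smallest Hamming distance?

Pairwise Hamming distances:
  OTU_U vs OTU_T: 10
  OTU_U vs OTU_R: 9
  OTU_T vs OTU_R: 15
The smallest is 9, between OTU_U and OTU_R.

9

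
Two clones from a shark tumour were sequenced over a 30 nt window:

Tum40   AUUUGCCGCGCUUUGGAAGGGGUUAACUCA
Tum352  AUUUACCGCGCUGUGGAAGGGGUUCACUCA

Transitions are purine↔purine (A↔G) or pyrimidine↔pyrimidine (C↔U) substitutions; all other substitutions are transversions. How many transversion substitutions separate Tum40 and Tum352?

Mismatches occur at site 5 (G↔A, transition), site 13 (U↔G, transversion), site 25 (A↔C, transversion).
Of the 3 differences, 1 transition and 2 transversions, so the answer is 2.

2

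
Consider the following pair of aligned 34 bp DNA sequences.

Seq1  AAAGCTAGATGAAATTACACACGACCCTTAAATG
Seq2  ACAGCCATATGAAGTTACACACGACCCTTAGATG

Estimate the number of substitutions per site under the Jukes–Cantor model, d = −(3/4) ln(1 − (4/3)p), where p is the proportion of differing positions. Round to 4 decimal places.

Differing sites — 2:A/C; 6:T/C; 8:G/T; 14:A/G; 31:A/G.
p = 5/34 = 0.147059.
d = −0.75 · ln(1 − (4/3)·0.147059) = −0.75 · ln(0.803921) = −0.75 · (-0.218254) = 0.1637.

0.1637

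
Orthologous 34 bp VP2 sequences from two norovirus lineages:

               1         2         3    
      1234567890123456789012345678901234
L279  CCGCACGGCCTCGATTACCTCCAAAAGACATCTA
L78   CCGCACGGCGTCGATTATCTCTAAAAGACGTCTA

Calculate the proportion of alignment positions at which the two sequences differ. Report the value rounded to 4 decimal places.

Mismatches occur at site 10 (C↔G), site 18 (C↔T), site 22 (C↔T), site 30 (A↔G).
There are 4 differences over 34 sites, so p = 4/34 = 0.1176.

0.1176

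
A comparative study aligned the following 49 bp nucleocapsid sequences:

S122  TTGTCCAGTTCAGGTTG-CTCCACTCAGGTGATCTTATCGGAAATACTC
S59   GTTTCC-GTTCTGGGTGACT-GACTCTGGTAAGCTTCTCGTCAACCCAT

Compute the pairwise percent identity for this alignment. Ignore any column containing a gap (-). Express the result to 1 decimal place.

Excluding the 3 gap columns leaves 46 comparable sites.
The sequences differ at positions 1 (T/G), 3 (G/T), 12 (A/T), 15 (T/G), 22 (C/G), 27 (A/T), 31 (G/A), 33 (T/G), 37 (A/C), 41 (G/T), 42 (A/C), 45 (T/C), 46 (A/C), 48 (T/A), 49 (C/T).
31 of the 46 comparable sites match, so the percent identity is 31/46 × 100 = 67.4%.

67.4%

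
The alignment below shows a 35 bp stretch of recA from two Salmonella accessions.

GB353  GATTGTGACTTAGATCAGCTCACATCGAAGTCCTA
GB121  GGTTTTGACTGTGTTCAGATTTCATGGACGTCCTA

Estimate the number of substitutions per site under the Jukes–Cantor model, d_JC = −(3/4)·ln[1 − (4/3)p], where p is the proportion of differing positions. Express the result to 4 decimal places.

0.3597

The sequences differ at positions 2 (A/G), 5 (G/T), 11 (T/G), 12 (A/T), 14 (A/T), 19 (C/A), 21 (C/T), 22 (A/T), 26 (C/G), 29 (A/C).
p = 10/35 = 0.285714.
d = −0.75 · ln(1 − (4/3)·0.285714) = −0.75 · ln(0.619048) = −0.75 · (-0.479572) = 0.3597.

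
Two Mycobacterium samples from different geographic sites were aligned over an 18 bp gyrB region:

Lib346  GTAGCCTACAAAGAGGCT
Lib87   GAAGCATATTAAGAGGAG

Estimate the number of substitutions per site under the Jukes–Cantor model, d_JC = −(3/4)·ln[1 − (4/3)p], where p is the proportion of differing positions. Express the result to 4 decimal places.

Mismatches occur at site 2 (T/A), site 6 (C/A), site 9 (C/T), site 10 (A/T), site 17 (C/A), site 18 (T/G).
p = 6/18 = 0.333333.
d = −0.75 · ln(1 − (4/3)·0.333333) = −0.75 · ln(0.555556) = −0.75 · (-0.587786) = 0.4408.

0.4408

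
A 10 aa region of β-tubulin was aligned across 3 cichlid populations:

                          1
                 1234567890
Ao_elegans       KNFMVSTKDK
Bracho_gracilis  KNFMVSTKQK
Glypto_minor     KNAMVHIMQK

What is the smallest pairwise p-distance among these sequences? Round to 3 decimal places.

0.100

Pairwise Hamming distances:
  Ao_elegans vs Bracho_gracilis: 1
  Ao_elegans vs Glypto_minor: 5
  Bracho_gracilis vs Glypto_minor: 4
The smallest is 1 mismatch, between Ao_elegans and Bracho_gracilis; p = 1/10 = 0.100.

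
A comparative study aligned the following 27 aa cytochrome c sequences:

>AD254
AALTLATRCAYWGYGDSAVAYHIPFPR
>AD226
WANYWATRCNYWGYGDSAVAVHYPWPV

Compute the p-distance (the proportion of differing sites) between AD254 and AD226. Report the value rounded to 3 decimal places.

The sequences differ at positions 1 (A/W), 3 (L/N), 4 (T/Y), 5 (L/W), 10 (A/N), 21 (Y/V), 23 (I/Y), 25 (F/W), 27 (R/V).
There are 9 differences over 27 sites, so p = 9/27 = 0.333.

0.333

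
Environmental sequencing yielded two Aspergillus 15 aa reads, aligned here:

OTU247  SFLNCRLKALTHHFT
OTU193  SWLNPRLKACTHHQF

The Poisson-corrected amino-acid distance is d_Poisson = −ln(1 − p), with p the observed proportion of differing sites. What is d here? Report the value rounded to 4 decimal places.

0.4055

The sequences differ at positions 2 (F/W), 5 (C/P), 10 (L/C), 14 (F/Q), 15 (T/F).
p = 5/15 = 0.333333.
d = −ln(1 − 0.333333) = −ln(0.666667) = 0.4055.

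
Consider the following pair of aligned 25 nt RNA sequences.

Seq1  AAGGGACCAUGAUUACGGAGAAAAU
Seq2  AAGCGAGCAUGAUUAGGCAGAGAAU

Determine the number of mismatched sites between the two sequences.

The sequences differ at positions 4 (G/C), 7 (C/G), 16 (C/G), 18 (G/C), 22 (A/G).
That gives 5 mismatches out of 25 aligned sites, so the Hamming distance is 5.

5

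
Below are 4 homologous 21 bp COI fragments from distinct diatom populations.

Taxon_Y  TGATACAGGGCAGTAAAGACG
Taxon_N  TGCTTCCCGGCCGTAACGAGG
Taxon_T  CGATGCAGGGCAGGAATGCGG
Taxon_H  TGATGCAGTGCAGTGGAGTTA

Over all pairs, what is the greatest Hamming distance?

12

Pairwise Hamming distances:
  Taxon_Y vs Taxon_N: 7
  Taxon_Y vs Taxon_T: 6
  Taxon_Y vs Taxon_H: 7
  Taxon_N vs Taxon_T: 9
  Taxon_N vs Taxon_H: 12
  Taxon_T vs Taxon_H: 9
The largest is 12, between Taxon_N and Taxon_H.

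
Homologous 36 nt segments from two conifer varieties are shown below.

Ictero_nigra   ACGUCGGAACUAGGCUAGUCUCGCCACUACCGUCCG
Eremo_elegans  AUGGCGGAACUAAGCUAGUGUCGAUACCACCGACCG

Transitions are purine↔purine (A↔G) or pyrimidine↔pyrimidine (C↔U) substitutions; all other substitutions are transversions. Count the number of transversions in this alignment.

Mismatches occur at site 2 (C↔U, transition), site 4 (U↔G, transversion), site 13 (G↔A, transition), site 20 (C↔G, transversion), site 24 (C↔A, transversion), site 25 (C↔U, transition), site 28 (U↔C, transition), site 33 (U↔A, transversion).
Of the 8 differences, 4 transitions and 4 transversions, so the answer is 4.

4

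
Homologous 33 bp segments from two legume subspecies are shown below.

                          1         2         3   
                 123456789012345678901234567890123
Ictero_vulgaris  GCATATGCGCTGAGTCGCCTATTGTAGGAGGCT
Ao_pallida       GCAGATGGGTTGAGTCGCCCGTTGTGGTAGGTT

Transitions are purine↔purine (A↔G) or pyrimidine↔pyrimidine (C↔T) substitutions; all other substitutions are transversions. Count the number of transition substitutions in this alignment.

5

Differing sites — 4:T/G (Tv); 8:C/G (Tv); 10:C/T (Ti); 20:T/C (Ti); 21:A/G (Ti); 26:A/G (Ti); 28:G/T (Tv); 32:C/T (Ti).
Of the 8 differences, 5 transitions and 3 transversions, so the answer is 5.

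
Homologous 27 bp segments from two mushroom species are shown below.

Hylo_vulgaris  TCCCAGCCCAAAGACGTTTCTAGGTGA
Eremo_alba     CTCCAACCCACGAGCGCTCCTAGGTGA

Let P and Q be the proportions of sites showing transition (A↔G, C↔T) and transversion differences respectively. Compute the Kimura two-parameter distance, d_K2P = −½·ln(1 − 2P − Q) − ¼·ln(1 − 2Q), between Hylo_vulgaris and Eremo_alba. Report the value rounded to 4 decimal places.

0.5159

The sequences differ at positions 1 (T/C, transition), 2 (C/T, transition), 6 (G/A, transition), 11 (A/C, transversion), 12 (A/G, transition), 13 (G/A, transition), 14 (A/G, transition), 17 (T/C, transition), 19 (T/C, transition).
Of the 9 differences, 8 transitions and 1 transversion over 27 sites: P = 8/27 = 0.296296, Q = 1/27 = 0.037037.
d = −0.5·ln(0.370371) − 0.25·ln(0.925926) = −0.5·(-0.993250) − 0.25·(-0.076961) = 0.5159.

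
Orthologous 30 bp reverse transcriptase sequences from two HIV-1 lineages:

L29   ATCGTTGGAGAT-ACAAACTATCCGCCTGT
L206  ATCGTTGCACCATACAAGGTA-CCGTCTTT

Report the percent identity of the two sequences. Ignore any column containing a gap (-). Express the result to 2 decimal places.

71.43%

Excluding the 2 gap columns leaves 28 comparable sites.
The sequences differ at positions 8 (G/C), 10 (G/C), 11 (A/C), 12 (T/A), 18 (A/G), 19 (C/G), 26 (C/T), 29 (G/T).
20 of the 28 comparable sites match, so the percent identity is 20/28 × 100 = 71.43%.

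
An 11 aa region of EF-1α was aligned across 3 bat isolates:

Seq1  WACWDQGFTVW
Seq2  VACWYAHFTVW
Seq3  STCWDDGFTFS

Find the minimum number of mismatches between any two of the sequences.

4

Pairwise Hamming distances:
  Seq1 vs Seq2: 4
  Seq1 vs Seq3: 5
  Seq2 vs Seq3: 7
The smallest is 4, between Seq1 and Seq2.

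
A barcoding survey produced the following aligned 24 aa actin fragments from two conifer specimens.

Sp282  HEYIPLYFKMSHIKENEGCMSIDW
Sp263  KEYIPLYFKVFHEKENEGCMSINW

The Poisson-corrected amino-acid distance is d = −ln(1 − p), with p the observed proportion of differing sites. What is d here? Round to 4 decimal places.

Mismatches occur at site 1 (H/K), site 10 (M/V), site 11 (S/F), site 13 (I/E), site 23 (D/N).
p = 5/24 = 0.208333.
d = −ln(1 − 0.208333) = −ln(0.791667) = 0.2336.

0.2336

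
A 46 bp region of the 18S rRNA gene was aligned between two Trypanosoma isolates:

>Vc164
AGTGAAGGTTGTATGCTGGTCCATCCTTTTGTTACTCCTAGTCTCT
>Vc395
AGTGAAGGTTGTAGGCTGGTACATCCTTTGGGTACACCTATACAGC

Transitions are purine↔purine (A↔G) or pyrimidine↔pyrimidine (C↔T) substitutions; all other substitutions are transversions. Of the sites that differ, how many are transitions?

1

Differing sites — 14:T/G (Tv); 21:C/A (Tv); 30:T/G (Tv); 32:T/G (Tv); 36:T/A (Tv); 41:G/T (Tv); 42:T/A (Tv); 44:T/A (Tv); 45:C/G (Tv); 46:T/C (Ti).
Of the 10 differences, 1 transition and 9 transversions, so the answer is 1.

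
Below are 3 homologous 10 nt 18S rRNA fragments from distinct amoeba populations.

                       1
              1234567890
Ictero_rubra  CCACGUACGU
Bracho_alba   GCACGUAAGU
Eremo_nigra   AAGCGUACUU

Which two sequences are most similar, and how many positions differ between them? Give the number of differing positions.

Pairwise Hamming distances:
  Ictero_rubra vs Bracho_alba: 2
  Ictero_rubra vs Eremo_nigra: 4
  Bracho_alba vs Eremo_nigra: 5
The smallest is 2, between Ictero_rubra and Bracho_alba.

2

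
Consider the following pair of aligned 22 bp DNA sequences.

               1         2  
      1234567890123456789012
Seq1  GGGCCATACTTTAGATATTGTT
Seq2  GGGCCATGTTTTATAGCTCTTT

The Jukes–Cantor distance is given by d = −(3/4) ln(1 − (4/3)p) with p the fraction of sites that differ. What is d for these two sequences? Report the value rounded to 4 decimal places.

0.4141

Differing sites — 8:A/G; 9:C/T; 14:G/T; 16:T/G; 17:A/C; 19:T/C; 20:G/T.
p = 7/22 = 0.318182.
d = −0.75 · ln(1 − (4/3)·0.318182) = −0.75 · ln(0.575757) = −0.75 · (-0.552070) = 0.4141.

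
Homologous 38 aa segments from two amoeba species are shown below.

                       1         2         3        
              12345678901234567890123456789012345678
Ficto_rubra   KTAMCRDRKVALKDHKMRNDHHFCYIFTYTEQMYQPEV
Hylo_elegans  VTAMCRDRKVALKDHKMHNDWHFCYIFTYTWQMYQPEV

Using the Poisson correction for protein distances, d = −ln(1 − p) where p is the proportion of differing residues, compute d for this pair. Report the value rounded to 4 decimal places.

The sequences differ at positions 1 (K/V), 18 (R/H), 21 (H/W), 31 (E/W).
p = 4/38 = 0.105263.
d = −ln(1 − 0.105263) = −ln(0.894737) = 0.1112.

0.1112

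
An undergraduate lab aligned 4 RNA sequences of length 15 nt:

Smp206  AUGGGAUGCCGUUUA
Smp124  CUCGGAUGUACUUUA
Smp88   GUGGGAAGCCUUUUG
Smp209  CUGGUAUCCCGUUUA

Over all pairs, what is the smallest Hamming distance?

3

Pairwise Hamming distances:
  Smp206 vs Smp124: 5
  Smp206 vs Smp88: 4
  Smp206 vs Smp209: 3
  Smp124 vs Smp88: 7
  Smp124 vs Smp209: 6
  Smp88 vs Smp209: 6
The smallest is 3, between Smp206 and Smp209.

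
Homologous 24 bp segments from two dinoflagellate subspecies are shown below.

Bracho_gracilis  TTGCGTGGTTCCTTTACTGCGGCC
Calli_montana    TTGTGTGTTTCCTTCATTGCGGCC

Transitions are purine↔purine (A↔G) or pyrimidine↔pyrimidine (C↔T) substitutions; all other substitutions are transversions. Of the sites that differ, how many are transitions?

3

Differing sites — 4:C/T (Ti); 8:G/T (Tv); 15:T/C (Ti); 17:C/T (Ti).
Of the 4 differences, 3 transitions and 1 transversion, so the answer is 3.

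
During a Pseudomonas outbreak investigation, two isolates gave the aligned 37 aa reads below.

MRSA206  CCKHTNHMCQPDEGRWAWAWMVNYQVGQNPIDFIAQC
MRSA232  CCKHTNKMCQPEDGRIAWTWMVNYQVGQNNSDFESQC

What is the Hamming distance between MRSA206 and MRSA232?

9

Differing sites — 7:H/K; 12:D/E; 13:E/D; 16:W/I; 19:A/T; 30:P/N; 31:I/S; 34:I/E; 35:A/S.
That gives 9 mismatches out of 37 aligned sites, so the Hamming distance is 9.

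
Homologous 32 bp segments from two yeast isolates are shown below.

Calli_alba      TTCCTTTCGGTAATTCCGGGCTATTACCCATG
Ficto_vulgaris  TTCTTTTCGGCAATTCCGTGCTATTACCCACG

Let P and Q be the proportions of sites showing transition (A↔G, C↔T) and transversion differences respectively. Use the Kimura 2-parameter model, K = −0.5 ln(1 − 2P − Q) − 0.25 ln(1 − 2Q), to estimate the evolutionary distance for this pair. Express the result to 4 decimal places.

The sequences differ at positions 4 (C/T, transition), 11 (T/C, transition), 19 (G/T, transversion), 31 (T/C, transition).
Of the 4 differences, 3 transitions and 1 transversion over 32 sites: P = 3/32 = 0.093750, Q = 1/32 = 0.031250.
d = −0.5·ln(0.781250) − 0.25·ln(0.937500) = −0.5·(-0.246860) − 0.25·(-0.064539) = 0.1396.

0.1396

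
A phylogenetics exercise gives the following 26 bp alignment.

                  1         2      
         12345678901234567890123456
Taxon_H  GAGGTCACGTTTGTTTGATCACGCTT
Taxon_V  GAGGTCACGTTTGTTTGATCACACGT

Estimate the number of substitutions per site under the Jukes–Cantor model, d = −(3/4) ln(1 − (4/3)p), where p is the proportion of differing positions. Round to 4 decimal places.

0.0812

Differing sites — 23:G/A; 25:T/G.
p = 2/26 = 0.076923.
d = −0.75 · ln(1 − (4/3)·0.076923) = −0.75 · ln(0.897436) = −0.75 · (-0.108213) = 0.0812.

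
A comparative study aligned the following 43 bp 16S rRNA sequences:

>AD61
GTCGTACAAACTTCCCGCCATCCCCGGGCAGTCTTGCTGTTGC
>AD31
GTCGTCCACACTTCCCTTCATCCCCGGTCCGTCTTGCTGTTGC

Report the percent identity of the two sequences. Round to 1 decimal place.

The sequences differ at positions 6 (A/C), 9 (A/C), 17 (G/T), 18 (C/T), 28 (G/T), 30 (A/C).
37 of the 43 sites match, so the percent identity is 37/43 × 100 = 86.0%.

86.0%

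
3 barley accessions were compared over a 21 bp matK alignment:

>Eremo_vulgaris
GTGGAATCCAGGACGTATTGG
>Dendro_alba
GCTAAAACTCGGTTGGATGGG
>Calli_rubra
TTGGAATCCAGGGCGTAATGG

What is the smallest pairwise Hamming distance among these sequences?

3

Pairwise Hamming distances:
  Eremo_vulgaris vs Dendro_alba: 10
  Eremo_vulgaris vs Calli_rubra: 3
  Dendro_alba vs Calli_rubra: 12
The smallest is 3, between Eremo_vulgaris and Calli_rubra.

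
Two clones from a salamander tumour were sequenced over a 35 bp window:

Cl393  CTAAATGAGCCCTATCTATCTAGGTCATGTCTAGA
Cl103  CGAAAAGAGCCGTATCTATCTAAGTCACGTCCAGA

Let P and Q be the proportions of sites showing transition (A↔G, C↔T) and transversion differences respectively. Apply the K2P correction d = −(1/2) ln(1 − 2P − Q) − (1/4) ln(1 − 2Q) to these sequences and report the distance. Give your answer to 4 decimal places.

Mismatches occur at site 2 (T→G, transversion), site 6 (T→A, transversion), site 12 (C→G, transversion), site 23 (G→A, transition), site 28 (T→C, transition), site 32 (T→C, transition).
Of the 6 differences, 3 transitions and 3 transversions over 35 sites: P = 3/35 = 0.085714, Q = 3/35 = 0.085714.
d = −0.5·ln(0.742858) − 0.25·ln(0.828572) = −0.5·(-0.297250) − 0.25·(-0.188052) = 0.1956.

0.1956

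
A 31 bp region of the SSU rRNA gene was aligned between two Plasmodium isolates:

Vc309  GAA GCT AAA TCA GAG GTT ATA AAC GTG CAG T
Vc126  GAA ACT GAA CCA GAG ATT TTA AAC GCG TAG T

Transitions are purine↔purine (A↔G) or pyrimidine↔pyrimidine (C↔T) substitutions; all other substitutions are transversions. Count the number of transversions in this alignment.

1

The sequences differ at positions 4 (G/A, transition), 7 (A/G, transition), 10 (T/C, transition), 16 (G/A, transition), 19 (A/T, transversion), 26 (T/C, transition), 28 (C/T, transition).
Of the 7 differences, 6 transitions and 1 transversion, so the answer is 1.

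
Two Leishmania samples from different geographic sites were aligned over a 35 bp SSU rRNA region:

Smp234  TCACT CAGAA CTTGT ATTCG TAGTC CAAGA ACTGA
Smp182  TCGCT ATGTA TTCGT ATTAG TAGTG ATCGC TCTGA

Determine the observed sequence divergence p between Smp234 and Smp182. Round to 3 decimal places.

Differing sites — 3:A/G; 6:C/A; 7:A/T; 9:A/T; 11:C/T; 13:T/C; 19:C/A; 25:C/G; 26:C/A; 27:A/T; 28:A/C; 30:A/C; 31:A/T.
There are 13 differences over 35 sites, so p = 13/35 = 0.371.

0.371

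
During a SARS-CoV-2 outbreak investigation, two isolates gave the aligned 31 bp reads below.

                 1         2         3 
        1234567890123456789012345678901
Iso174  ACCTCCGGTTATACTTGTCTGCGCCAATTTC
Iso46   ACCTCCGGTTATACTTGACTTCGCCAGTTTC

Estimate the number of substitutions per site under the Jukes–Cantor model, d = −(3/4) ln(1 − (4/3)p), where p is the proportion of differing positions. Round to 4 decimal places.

0.1036

The sequences differ at positions 18 (T/A), 21 (G/T), 27 (A/G).
p = 3/31 = 0.096774.
d = −0.75 · ln(1 − (4/3)·0.096774) = −0.75 · ln(0.870968) = −0.75 · (-0.138150) = 0.1036.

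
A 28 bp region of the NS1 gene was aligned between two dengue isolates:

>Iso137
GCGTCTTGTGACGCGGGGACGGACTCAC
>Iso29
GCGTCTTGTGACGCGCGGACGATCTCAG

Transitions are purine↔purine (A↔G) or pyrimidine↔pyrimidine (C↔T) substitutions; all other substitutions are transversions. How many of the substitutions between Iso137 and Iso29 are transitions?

The sequences differ at positions 16 (G/C, transversion), 22 (G/A, transition), 23 (A/T, transversion), 28 (C/G, transversion).
Of the 4 differences, 1 transition and 3 transversions, so the answer is 1.

1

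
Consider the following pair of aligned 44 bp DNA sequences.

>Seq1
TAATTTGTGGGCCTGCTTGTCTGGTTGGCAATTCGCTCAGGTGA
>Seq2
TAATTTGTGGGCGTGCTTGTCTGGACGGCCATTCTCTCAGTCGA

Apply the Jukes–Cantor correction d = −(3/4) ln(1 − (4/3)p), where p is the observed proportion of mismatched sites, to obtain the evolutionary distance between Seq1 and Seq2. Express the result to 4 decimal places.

0.1788

Mismatches occur at site 13 (C→G), site 25 (T→A), site 26 (T→C), site 30 (A→C), site 35 (G→T), site 41 (G→T), site 42 (T→C).
p = 7/44 = 0.159091.
d = −0.75 · ln(1 − (4/3)·0.159091) = −0.75 · ln(0.787879) = −0.75 · (-0.238411) = 0.1788.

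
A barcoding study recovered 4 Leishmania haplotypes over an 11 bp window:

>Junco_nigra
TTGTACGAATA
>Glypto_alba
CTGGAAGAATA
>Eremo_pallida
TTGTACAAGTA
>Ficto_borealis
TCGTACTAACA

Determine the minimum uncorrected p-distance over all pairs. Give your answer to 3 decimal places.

Pairwise Hamming distances:
  Junco_nigra vs Glypto_alba: 3
  Junco_nigra vs Eremo_pallida: 2
  Junco_nigra vs Ficto_borealis: 3
  Glypto_alba vs Eremo_pallida: 5
  Glypto_alba vs Ficto_borealis: 6
  Eremo_pallida vs Ficto_borealis: 4
The smallest is 2 mismatches, between Junco_nigra and Eremo_pallida; p = 2/11 = 0.182.

0.182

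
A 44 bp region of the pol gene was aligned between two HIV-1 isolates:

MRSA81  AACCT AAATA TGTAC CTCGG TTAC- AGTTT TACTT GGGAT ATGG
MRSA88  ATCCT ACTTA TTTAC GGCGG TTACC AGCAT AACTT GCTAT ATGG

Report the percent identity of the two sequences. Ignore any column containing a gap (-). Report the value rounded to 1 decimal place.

Excluding the 1 gap column leaves 43 comparable sites.
Differing sites — 2:A/T; 7:A/C; 8:A/T; 12:G/T; 16:C/G; 17:T/G; 28:T/C; 29:T/A; 31:T/A; 37:G/C; 38:G/T.
32 of the 43 comparable sites match, so the percent identity is 32/43 × 100 = 74.4%.

74.4%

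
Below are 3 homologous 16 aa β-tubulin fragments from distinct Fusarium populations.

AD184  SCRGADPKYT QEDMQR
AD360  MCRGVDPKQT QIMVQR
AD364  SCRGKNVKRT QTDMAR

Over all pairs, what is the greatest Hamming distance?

9

Pairwise Hamming distances:
  AD184 vs AD360: 6
  AD184 vs AD364: 6
  AD360 vs AD364: 9
The largest is 9, between AD360 and AD364.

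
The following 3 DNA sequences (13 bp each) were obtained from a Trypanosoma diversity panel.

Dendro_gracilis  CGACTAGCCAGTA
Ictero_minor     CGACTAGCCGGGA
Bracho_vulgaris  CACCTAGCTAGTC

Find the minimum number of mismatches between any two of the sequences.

2

Pairwise Hamming distances:
  Dendro_gracilis vs Ictero_minor: 2
  Dendro_gracilis vs Bracho_vulgaris: 4
  Ictero_minor vs Bracho_vulgaris: 6
The smallest is 2, between Dendro_gracilis and Ictero_minor.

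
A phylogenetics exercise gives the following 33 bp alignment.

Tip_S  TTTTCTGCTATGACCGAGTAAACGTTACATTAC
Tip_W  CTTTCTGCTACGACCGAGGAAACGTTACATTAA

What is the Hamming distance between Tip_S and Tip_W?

Mismatches occur at site 1 (T/C), site 11 (T/C), site 19 (T/G), site 33 (C/A).
That gives 4 mismatches out of 33 aligned sites, so the Hamming distance is 4.

4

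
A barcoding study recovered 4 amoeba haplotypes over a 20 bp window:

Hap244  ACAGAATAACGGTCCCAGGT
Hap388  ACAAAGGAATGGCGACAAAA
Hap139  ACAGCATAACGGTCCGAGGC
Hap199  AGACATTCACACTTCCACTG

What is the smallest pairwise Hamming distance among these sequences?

Pairwise Hamming distances:
  Hap244 vs Hap388: 10
  Hap244 vs Hap139: 3
  Hap244 vs Hap199: 10
  Hap388 vs Hap139: 12
  Hap388 vs Hap199: 14
  Hap139 vs Hap199: 12
The smallest is 3, between Hap244 and Hap139.

3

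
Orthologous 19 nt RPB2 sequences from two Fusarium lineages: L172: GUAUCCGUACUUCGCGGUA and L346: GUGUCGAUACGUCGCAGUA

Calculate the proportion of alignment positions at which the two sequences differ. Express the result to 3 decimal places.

Differing sites — 3:A/G; 6:C/G; 7:G/A; 11:U/G; 16:G/A.
There are 5 differences over 19 sites, so p = 5/19 = 0.263.

0.263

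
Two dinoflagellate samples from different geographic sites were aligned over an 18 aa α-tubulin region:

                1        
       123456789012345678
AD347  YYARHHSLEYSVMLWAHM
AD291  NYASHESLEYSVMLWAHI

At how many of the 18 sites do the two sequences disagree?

The sequences differ at positions 1 (Y/N), 4 (R/S), 6 (H/E), 18 (M/I).
That gives 4 mismatches out of 18 aligned sites, so the Hamming distance is 4.

4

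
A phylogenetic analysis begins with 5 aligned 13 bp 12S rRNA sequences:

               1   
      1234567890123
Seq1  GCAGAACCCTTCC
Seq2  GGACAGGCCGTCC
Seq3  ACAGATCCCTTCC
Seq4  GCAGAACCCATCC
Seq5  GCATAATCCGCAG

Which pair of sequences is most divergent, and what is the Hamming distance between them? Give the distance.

Pairwise Hamming distances:
  Seq1 vs Seq2: 5
  Seq1 vs Seq3: 2
  Seq1 vs Seq4: 1
  Seq1 vs Seq5: 6
  Seq2 vs Seq3: 6
  Seq2 vs Seq4: 5
  Seq2 vs Seq5: 7
  Seq3 vs Seq4: 3
  Seq3 vs Seq5: 8
  Seq4 vs Seq5: 6
The largest is 8, between Seq3 and Seq5.

8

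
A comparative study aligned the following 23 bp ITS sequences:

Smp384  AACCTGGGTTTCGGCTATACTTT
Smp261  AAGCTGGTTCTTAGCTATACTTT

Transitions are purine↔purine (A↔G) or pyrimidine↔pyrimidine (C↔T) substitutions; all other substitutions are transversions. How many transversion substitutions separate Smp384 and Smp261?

Mismatches occur at site 3 (C/G, transversion), site 8 (G/T, transversion), site 10 (T/C, transition), site 12 (C/T, transition), site 13 (G/A, transition).
Of the 5 differences, 3 transitions and 2 transversions, so the answer is 2.

2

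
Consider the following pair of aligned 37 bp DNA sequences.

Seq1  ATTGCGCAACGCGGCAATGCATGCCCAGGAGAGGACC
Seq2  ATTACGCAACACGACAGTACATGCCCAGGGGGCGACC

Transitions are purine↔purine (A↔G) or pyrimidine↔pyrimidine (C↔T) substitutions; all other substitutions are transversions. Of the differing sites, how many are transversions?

1

Differing sites — 4:G/A (Ti); 11:G/A (Ti); 14:G/A (Ti); 17:A/G (Ti); 19:G/A (Ti); 30:A/G (Ti); 32:A/G (Ti); 33:G/C (Tv).
Of the 8 differences, 7 transitions and 1 transversion, so the answer is 1.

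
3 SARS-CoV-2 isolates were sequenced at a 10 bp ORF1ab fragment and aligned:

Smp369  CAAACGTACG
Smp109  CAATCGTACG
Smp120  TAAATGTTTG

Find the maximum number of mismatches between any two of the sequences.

5

Pairwise Hamming distances:
  Smp369 vs Smp109: 1
  Smp369 vs Smp120: 4
  Smp109 vs Smp120: 5
The largest is 5, between Smp109 and Smp120.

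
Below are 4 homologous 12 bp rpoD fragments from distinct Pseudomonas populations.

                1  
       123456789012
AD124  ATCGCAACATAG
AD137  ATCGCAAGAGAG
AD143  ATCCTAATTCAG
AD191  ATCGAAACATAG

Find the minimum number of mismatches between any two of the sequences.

1

Pairwise Hamming distances:
  AD124 vs AD137: 2
  AD124 vs AD143: 5
  AD124 vs AD191: 1
  AD137 vs AD143: 5
  AD137 vs AD191: 3
  AD143 vs AD191: 5
The smallest is 1, between AD124 and AD191.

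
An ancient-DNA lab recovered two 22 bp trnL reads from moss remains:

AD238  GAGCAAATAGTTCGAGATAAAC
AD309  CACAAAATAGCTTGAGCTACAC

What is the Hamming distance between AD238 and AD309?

7

The sequences differ at positions 1 (G/C), 3 (G/C), 4 (C/A), 11 (T/C), 13 (C/T), 17 (A/C), 20 (A/C).
That gives 7 mismatches out of 22 aligned sites, so the Hamming distance is 7.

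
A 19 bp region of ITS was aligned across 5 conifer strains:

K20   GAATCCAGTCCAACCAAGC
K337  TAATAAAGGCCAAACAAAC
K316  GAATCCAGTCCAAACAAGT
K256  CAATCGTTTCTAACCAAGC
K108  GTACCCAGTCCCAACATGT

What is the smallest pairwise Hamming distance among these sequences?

Pairwise Hamming distances:
  K20 vs K337: 6
  K20 vs K316: 2
  K20 vs K256: 5
  K20 vs K108: 6
  K337 vs K316: 6
  K337 vs K256: 9
  K337 vs K108: 10
  K316 vs K256: 7
  K316 vs K108: 4
  K256 vs K108: 11
The smallest is 2, between K20 and K316.

2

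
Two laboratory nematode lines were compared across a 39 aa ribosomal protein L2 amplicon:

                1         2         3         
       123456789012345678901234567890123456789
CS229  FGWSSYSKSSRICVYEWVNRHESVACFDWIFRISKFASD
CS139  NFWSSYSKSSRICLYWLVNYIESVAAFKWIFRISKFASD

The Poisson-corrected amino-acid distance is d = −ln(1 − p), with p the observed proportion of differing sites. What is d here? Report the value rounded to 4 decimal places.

0.2624

Mismatches occur at site 1 (F↔N), site 2 (G↔F), site 14 (V↔L), site 16 (E↔W), site 17 (W↔L), site 20 (R↔Y), site 21 (H↔I), site 26 (C↔A), site 28 (D↔K).
p = 9/39 = 0.230769.
d = −ln(1 − 0.230769) = −ln(0.769231) = 0.2624.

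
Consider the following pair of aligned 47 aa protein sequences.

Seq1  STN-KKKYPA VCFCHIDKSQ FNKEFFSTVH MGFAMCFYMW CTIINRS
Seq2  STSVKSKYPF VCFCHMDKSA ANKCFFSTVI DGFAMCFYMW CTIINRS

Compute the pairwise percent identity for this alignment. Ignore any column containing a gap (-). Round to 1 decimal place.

80.4%

Excluding the 1 gap column leaves 46 comparable sites.
Mismatches occur at site 3 (N↔S), site 6 (K↔S), site 10 (A↔F), site 16 (I↔M), site 20 (Q↔A), site 21 (F↔A), site 24 (E↔C), site 30 (H↔I), site 31 (M↔D).
37 of the 46 comparable sites match, so the percent identity is 37/46 × 100 = 80.4%.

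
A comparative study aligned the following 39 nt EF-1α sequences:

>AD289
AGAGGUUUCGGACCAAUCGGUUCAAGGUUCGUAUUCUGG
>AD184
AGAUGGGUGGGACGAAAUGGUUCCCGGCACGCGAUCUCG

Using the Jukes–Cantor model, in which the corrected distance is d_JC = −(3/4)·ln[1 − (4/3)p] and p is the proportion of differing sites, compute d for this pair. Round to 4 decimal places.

Mismatches occur at site 4 (G/U), site 6 (U/G), site 7 (U/G), site 9 (C/G), site 14 (C/G), site 17 (U/A), site 18 (C/U), site 24 (A/C), site 25 (A/C), site 28 (U/C), site 29 (U/A), site 32 (U/C), site 33 (A/G), site 34 (U/A), site 38 (G/C).
p = 15/39 = 0.384615.
d = −0.75 · ln(1 − (4/3)·0.384615) = −0.75 · ln(0.487180) = −0.75 · (-0.719122) = 0.5393.

0.5393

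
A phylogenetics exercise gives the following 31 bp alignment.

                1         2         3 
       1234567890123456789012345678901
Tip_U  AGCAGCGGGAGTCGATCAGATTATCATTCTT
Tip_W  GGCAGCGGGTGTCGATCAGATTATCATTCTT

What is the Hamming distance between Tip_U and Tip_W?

2

Differing sites — 1:A/G; 10:A/T.
That gives 2 mismatches out of 31 aligned sites, so the Hamming distance is 2.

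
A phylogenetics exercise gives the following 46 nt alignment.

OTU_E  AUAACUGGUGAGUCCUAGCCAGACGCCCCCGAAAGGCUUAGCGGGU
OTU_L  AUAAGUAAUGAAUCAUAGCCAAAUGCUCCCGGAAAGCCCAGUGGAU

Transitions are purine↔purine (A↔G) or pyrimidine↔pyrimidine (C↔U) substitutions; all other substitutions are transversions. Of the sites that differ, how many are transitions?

12

Differing sites — 5:C/G (Tv); 7:G/A (Ti); 8:G/A (Ti); 12:G/A (Ti); 15:C/A (Tv); 22:G/A (Ti); 24:C/U (Ti); 27:C/U (Ti); 32:A/G (Ti); 35:G/A (Ti); 38:U/C (Ti); 39:U/C (Ti); 42:C/U (Ti); 45:G/A (Ti).
Of the 14 differences, 12 transitions and 2 transversions, so the answer is 12.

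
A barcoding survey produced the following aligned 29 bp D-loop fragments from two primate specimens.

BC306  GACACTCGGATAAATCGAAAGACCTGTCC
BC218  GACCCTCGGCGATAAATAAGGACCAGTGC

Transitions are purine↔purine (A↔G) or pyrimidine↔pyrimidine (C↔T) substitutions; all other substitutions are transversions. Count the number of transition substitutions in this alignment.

Differing sites — 4:A/C (Tv); 10:A/C (Tv); 11:T/G (Tv); 13:A/T (Tv); 15:T/A (Tv); 16:C/A (Tv); 17:G/T (Tv); 20:A/G (Ti); 25:T/A (Tv); 28:C/G (Tv).
Of the 10 differences, 1 transition and 9 transversions, so the answer is 1.

1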